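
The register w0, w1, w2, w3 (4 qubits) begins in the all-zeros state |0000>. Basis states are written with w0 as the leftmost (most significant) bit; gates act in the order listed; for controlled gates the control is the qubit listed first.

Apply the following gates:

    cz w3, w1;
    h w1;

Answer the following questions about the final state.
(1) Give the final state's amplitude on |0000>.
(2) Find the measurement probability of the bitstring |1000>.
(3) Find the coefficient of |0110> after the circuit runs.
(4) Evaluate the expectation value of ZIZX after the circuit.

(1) The final state's coefficient on |0000> equals sqrt(2)/2.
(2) A full measurement returns |1000> with probability 0.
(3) The amplitude on |0110> is 0.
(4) The observable ZIZX averages to 0.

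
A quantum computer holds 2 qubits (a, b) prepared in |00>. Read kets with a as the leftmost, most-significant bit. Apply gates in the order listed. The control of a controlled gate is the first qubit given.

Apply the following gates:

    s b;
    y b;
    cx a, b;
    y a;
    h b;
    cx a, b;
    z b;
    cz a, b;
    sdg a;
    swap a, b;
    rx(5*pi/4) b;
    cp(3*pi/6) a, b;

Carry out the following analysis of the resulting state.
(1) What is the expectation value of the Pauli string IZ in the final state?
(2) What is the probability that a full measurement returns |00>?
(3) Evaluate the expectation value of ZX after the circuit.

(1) In the final state, IZ has expectation sqrt(2)/2.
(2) Outcome |00> occurs with probability sqrt(2)/8 + 1/4.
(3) The observable ZX averages to -sqrt(2)/4.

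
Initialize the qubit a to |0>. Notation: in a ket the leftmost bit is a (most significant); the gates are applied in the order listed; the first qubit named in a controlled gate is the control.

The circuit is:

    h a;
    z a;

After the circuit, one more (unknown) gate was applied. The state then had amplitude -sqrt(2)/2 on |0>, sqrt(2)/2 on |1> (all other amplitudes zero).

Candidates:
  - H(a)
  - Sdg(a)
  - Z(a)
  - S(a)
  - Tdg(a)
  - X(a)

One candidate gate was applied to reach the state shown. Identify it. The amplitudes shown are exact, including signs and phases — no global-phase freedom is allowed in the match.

The unique candidate consistent with the amplitudes is X(a).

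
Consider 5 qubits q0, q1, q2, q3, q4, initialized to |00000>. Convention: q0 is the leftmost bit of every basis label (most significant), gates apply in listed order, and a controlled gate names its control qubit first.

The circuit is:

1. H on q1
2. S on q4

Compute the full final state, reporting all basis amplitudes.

The resulting statevector has amplitude sqrt(2)/2 on |00000>, sqrt(2)/2 on |01000>, and 0 on every other basis state.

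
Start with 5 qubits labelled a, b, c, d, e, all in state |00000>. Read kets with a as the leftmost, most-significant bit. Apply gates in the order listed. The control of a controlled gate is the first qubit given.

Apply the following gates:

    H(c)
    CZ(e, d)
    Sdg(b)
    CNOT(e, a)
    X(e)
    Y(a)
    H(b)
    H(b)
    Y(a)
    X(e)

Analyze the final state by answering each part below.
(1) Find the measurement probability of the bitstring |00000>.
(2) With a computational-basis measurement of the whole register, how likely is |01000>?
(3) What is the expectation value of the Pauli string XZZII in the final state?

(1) Outcome |00000> occurs with probability 1/2. Key observation: gates 5-10 undo each other exactly, leaving only the rest of the circuit to track.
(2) The probability of measuring |01000> is 0.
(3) The observable XZZII averages to 0.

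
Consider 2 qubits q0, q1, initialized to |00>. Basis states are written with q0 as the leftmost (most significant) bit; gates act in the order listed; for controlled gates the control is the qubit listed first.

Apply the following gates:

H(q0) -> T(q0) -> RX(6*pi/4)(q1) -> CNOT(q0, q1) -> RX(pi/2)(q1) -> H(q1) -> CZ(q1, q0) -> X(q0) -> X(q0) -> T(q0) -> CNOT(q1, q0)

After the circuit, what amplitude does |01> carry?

|01> carries amplitude -I/2 in the final state. Key observation: gates 8-9 undo each other exactly, leaving only the rest of the circuit to track.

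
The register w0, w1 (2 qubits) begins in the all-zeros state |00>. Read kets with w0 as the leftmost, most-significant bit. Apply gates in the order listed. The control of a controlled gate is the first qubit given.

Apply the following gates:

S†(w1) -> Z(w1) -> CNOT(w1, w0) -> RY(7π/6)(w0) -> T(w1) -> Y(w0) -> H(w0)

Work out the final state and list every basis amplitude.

The final amplitudes are -sqrt(3)*I/2 on |00>, 0 on |01>, -I/2 on |10>, 0 on |11>.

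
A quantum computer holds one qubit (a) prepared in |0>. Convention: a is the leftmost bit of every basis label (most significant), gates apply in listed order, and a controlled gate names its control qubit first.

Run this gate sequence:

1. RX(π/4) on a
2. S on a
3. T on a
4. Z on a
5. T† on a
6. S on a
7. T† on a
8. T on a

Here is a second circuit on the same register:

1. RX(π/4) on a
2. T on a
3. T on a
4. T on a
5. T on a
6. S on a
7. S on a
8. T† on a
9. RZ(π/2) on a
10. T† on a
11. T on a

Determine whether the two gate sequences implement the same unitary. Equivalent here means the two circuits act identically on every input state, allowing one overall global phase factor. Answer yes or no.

No: there is an input state on which the two circuits produce genuinely different outputs (not merely differing by a phase).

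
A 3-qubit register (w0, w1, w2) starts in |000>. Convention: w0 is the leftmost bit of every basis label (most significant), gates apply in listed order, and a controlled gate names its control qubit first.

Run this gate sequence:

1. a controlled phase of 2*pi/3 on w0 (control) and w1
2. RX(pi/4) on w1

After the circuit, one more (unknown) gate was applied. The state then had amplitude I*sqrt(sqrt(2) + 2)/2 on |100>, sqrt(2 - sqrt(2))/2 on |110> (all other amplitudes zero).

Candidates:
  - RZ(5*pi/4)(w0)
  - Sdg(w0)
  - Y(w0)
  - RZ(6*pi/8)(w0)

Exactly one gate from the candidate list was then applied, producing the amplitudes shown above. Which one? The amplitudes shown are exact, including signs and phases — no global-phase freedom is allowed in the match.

It was Y(w0) that produced the state shown.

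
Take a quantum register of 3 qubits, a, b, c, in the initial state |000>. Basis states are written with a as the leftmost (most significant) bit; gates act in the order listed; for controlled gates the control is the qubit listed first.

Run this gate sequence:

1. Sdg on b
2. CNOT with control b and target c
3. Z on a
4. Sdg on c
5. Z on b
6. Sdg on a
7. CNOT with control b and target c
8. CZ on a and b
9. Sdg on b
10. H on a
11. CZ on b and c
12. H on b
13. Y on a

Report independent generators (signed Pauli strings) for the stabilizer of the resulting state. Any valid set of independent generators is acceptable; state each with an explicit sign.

The stabilizer group can be generated by -XII, +IXI, +IIZ, among other valid generating sets.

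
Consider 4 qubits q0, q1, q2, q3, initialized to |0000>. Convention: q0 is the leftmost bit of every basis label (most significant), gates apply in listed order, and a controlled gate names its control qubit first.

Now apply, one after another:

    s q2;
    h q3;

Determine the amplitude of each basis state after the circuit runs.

After the circuit, the state carries amplitude sqrt(2)/2 on |0000>, sqrt(2)/2 on |0001>, and 0 on every other basis state.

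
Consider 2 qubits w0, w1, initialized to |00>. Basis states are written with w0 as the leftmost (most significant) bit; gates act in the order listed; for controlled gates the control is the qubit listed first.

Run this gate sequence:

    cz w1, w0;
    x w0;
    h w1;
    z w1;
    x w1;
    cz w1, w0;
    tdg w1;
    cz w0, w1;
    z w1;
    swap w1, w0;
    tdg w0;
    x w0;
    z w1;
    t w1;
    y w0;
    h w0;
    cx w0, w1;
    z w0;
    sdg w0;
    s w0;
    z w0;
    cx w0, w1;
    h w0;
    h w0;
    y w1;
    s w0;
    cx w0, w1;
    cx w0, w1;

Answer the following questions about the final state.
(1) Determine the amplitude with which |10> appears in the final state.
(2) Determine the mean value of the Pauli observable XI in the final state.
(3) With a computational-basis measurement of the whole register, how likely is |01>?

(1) The final state's coefficient on |10> equals (-1 - I)*exp(I*pi/4)/2. Key observation: steps 16-23 multiply out to the identity, so the circuit reduces to the remaining gates.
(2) The expectation value of XI is 1.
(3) A full measurement returns |01> with probability 0.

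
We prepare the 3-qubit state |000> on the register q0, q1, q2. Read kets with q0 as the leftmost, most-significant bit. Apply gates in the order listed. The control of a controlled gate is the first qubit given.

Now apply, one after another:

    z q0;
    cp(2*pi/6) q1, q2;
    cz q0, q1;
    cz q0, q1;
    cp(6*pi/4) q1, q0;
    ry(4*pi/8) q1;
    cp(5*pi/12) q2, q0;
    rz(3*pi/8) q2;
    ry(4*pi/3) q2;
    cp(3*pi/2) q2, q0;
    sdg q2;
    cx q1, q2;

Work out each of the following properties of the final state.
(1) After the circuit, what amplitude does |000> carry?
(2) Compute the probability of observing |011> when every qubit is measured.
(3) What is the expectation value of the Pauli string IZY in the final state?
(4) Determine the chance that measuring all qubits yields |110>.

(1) |000> carries amplitude sqrt(2)*exp(13*I*pi/16)/4 in the final state.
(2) A full measurement returns |011> with probability 1/8.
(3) The observable IZY averages to sqrt(3)/2.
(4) Outcome |110> occurs with probability 0.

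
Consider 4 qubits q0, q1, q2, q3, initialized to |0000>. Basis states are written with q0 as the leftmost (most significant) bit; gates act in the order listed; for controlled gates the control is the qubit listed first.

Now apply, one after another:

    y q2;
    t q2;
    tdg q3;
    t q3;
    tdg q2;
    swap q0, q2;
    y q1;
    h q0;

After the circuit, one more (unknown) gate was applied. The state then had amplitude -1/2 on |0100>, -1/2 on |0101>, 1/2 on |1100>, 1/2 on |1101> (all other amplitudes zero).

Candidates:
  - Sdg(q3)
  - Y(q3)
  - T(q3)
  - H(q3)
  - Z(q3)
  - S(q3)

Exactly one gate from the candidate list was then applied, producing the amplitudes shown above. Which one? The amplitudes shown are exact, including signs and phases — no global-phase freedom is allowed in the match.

The applied gate was H(q3).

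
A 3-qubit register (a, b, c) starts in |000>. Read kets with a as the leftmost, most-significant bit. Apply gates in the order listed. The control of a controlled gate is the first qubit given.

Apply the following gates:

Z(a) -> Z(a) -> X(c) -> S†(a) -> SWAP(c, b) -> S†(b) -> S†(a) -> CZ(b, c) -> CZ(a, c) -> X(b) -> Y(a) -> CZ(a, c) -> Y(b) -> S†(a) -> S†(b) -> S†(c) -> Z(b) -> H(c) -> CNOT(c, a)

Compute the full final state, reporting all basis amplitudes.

The resulting statevector has amplitude sqrt(2)*I/2 on |011>, sqrt(2)*I/2 on |110>, and 0 on every other basis state.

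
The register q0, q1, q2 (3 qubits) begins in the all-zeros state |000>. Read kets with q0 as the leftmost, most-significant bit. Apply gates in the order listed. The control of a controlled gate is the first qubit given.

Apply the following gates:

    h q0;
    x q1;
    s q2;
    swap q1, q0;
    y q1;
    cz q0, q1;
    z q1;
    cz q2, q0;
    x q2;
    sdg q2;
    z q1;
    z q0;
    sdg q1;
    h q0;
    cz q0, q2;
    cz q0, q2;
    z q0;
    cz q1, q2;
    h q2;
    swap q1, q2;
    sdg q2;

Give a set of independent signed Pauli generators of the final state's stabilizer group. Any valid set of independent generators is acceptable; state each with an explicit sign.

The final state is stabilized by the group generated by +XII, -IXI, +IIX; other independent generating sets are equally valid. Key observation: steps 15-16 multiply out to the identity, so the circuit reduces to the remaining gates.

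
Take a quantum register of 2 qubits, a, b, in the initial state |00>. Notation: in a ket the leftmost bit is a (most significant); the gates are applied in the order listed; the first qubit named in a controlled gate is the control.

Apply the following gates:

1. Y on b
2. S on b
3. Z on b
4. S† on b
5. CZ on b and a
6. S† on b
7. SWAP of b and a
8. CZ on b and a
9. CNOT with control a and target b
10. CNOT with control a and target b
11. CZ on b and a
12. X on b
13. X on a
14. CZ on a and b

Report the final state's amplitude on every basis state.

The resulting statevector has amplitude -1 on |01>, and 0 on every other basis state. Key observation: gates 8-11 undo each other exactly, leaving only the rest of the circuit to track.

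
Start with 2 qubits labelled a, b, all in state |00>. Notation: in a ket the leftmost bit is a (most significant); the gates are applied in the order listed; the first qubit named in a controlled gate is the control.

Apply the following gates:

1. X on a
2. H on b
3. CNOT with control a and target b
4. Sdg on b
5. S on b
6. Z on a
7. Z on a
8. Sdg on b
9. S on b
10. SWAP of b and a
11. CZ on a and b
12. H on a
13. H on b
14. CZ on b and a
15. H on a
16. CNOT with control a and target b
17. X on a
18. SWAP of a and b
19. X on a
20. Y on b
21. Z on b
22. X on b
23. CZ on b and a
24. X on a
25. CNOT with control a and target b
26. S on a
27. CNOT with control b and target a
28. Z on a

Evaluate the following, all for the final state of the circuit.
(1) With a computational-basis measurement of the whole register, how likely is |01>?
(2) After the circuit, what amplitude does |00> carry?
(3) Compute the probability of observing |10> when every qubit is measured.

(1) The probability of measuring |01> is 1/4. Key observation: the block from step 4 through step 9 cancels to the identity and can be dropped.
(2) |00> carries amplitude I/2 in the final state.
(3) The probability of measuring |10> is 1/4.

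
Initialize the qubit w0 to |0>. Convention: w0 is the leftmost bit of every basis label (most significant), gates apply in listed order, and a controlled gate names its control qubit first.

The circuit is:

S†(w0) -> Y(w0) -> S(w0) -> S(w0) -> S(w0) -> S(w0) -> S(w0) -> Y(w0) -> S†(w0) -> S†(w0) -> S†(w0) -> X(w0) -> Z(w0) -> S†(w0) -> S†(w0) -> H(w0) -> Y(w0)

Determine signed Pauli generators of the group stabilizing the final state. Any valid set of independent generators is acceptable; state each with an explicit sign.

One valid set of independent stabilizer generators is +X (any independent generating set of the same group is equally correct).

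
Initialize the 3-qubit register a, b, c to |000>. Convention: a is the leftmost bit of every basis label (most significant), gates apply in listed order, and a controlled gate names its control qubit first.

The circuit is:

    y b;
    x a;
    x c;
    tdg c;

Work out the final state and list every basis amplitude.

After the circuit, the state carries amplitude exp(I*pi/4) on |111>, and 0 on every other basis state.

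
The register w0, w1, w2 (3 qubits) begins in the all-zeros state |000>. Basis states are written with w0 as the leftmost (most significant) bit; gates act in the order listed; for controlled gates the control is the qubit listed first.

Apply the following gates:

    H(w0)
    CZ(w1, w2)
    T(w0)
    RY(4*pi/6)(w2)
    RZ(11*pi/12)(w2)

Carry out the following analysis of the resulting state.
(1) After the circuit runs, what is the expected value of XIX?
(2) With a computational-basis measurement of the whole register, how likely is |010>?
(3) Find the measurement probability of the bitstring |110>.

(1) The observable XIX averages to -3/8 - sqrt(3)/8.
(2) The probability of measuring |010> is 0.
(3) The probability of measuring |110> is 0.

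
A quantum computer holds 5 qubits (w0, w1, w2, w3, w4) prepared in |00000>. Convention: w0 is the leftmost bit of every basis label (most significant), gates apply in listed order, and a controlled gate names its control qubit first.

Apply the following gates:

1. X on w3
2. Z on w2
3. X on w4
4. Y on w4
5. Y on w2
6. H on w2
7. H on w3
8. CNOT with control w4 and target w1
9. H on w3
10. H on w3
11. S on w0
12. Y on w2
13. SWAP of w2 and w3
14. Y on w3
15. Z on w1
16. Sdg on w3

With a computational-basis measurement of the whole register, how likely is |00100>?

The probability of measuring |00100> is 1/4.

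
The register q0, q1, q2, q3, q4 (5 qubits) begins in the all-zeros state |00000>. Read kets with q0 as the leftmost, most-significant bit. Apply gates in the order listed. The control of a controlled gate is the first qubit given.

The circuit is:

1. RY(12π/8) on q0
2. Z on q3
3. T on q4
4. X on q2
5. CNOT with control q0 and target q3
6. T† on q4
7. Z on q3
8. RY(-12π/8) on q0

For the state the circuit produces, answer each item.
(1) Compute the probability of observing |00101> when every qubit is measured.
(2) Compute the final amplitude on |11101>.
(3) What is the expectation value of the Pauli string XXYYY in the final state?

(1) A full measurement returns |00101> with probability 0.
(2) The amplitude on |11101> is 0.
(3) The observable XXYYY averages to 0.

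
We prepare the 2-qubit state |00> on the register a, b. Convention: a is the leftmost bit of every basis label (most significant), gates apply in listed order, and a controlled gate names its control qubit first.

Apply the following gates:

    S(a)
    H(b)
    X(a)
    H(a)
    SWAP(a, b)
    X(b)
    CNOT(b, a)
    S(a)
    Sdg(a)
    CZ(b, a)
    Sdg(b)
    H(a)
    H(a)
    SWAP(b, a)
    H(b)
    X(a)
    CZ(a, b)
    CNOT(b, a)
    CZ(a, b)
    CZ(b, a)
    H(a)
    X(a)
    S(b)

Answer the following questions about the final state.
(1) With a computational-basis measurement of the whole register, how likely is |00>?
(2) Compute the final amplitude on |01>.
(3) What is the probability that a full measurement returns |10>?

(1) The probability of measuring |00> is 1/4.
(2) The final state's coefficient on |01> equals -1/2.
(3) The probability of measuring |10> is 1/4.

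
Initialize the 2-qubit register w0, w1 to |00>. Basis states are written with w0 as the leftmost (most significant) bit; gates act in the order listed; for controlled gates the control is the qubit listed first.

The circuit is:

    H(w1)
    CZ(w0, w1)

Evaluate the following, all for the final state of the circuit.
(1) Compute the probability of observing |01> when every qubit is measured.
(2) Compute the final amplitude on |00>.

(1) A full measurement returns |01> with probability 1/2.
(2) The final state's coefficient on |00> equals sqrt(2)/2.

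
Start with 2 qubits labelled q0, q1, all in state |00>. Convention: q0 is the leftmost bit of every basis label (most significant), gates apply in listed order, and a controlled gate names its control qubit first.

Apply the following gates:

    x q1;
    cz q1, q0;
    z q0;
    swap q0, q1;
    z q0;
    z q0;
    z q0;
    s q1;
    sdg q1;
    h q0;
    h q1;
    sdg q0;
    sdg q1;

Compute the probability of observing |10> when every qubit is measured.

A full measurement returns |10> with probability 1/4. Key observation: gates 8-9 undo each other exactly, leaving only the rest of the circuit to track.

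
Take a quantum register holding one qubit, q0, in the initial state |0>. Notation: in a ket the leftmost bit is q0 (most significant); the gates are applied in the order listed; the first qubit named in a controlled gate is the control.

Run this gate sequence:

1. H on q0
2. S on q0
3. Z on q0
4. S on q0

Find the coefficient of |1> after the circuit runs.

The amplitude on |1> is sqrt(2)/2.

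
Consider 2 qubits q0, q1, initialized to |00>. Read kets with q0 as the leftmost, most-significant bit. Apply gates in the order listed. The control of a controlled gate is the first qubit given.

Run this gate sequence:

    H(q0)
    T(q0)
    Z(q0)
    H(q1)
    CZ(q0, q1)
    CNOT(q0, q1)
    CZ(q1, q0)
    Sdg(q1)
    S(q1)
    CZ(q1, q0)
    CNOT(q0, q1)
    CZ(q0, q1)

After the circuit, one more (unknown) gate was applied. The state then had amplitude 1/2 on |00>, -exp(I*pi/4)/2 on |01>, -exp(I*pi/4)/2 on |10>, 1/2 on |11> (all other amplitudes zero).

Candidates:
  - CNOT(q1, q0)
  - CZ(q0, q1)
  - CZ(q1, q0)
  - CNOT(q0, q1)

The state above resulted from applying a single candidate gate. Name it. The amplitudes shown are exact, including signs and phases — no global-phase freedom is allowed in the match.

The unique candidate consistent with the amplitudes is CNOT(q1, q0).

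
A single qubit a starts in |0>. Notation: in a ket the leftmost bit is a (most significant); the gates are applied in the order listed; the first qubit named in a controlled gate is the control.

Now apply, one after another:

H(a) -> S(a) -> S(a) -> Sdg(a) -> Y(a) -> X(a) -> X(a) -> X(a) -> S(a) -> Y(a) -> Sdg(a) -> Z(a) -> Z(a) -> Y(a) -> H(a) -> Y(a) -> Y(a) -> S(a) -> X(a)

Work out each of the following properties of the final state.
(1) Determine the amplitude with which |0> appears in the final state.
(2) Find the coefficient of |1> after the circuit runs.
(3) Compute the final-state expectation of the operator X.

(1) |0> carries amplitude 1/2 + I/2 in the final state.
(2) The amplitude on |1> is 1/2 + I/2.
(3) The expectation value of X is 1.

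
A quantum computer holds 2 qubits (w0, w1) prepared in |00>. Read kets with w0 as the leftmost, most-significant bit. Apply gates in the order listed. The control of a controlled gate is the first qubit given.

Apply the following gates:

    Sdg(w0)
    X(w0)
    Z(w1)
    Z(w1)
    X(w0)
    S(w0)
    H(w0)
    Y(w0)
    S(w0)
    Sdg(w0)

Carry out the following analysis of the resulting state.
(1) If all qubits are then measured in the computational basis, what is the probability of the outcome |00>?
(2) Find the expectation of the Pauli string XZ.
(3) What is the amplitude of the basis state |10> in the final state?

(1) A full measurement returns |00> with probability 1/2. Key observation: the block from step 1 through step 6 cancels to the identity and can be dropped.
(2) In the final state, XZ has expectation -1.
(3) The final state's coefficient on |10> equals sqrt(2)*I/2.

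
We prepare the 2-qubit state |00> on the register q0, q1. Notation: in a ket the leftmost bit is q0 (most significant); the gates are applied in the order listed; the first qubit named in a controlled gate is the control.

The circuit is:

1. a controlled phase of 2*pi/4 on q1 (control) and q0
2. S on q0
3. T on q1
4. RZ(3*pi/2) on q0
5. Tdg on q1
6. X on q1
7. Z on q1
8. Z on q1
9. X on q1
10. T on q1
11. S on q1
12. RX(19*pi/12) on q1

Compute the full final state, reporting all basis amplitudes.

The resulting statevector has amplitude (sqrt(6 - 3*sqrt(2))/4 + sqrt(sqrt(2) + 2)/4)*exp(I*pi/4) on |00>, (-sqrt(2 - sqrt(2))/4 + sqrt(3*sqrt(2) + 6)/4)*exp(3*I*pi/4) on |01>, 0 on |10>, 0 on |11>. Key observation: the block from step 5 through step 10 cancels to the identity and can be dropped.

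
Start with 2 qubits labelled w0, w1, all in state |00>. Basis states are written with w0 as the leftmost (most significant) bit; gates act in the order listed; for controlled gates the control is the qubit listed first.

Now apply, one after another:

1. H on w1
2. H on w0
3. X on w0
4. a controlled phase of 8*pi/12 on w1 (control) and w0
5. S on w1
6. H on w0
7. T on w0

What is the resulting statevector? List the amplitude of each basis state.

After the circuit, the state carries amplitude sqrt(2)/2 on |00>, sqrt(2)*(-exp(I*pi/6) + I)/4 on |01>, 0 on |10>, sqrt(2)*(1 + exp(-I*pi/3))*exp(3*I*pi/4)/4 on |11>.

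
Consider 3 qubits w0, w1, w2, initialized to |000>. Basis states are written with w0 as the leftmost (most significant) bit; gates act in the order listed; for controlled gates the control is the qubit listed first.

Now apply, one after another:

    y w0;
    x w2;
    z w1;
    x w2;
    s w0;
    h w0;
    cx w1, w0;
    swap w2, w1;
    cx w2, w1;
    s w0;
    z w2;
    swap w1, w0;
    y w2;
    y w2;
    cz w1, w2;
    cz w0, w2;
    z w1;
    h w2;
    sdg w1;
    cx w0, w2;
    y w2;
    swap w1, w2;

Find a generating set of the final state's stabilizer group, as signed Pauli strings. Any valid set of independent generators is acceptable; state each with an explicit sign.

The stabilizer group can be generated by -IXI, +IIX, +ZII, among other valid generating sets.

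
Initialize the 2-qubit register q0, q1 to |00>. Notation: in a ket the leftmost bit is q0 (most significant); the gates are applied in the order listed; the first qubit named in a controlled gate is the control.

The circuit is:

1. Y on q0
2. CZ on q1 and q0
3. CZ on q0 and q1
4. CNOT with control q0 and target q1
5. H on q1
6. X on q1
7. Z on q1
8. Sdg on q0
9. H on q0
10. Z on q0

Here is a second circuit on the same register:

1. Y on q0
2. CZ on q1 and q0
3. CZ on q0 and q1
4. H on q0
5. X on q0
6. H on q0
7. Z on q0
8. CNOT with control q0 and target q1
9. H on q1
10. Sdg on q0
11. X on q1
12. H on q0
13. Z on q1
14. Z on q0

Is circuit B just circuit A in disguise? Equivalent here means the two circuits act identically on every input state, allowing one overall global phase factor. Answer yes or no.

Yes: on every input state the two circuits agree up to one overall phase factor.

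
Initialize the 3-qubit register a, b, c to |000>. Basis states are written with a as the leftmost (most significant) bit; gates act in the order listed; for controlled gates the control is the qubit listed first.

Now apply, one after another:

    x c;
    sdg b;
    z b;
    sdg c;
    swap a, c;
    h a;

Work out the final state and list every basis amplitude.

After the circuit, the state carries amplitude -sqrt(2)*I/2 on |000>, sqrt(2)*I/2 on |100>, and 0 on every other basis state.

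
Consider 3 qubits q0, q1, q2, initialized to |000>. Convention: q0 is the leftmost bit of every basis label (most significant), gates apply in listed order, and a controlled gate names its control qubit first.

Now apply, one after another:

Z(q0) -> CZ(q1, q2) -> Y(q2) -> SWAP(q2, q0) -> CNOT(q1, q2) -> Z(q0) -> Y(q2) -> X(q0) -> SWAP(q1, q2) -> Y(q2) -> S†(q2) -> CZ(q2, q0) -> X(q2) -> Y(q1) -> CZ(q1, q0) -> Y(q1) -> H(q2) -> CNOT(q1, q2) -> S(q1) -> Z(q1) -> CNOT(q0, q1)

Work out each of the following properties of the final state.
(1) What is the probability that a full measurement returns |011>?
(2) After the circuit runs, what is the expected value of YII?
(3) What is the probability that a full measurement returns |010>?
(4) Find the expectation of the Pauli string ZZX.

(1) Outcome |011> occurs with probability 1/2.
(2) The expectation value of YII is 0.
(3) Outcome |010> occurs with probability 1/2.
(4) In the final state, ZZX has expectation -1.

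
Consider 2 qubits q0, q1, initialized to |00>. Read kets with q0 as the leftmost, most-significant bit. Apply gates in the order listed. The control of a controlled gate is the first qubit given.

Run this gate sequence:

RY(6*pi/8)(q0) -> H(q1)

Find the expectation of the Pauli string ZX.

The expectation value of ZX is -sqrt(2)/2.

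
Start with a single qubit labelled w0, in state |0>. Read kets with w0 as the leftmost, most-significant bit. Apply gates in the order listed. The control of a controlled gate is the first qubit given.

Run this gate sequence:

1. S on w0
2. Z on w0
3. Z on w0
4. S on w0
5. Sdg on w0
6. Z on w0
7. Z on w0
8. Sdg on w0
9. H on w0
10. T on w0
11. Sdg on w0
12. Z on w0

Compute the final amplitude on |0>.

The amplitude on |0> is sqrt(2)/2. Key observation: gates 1-8 undo each other exactly, leaving only the rest of the circuit to track.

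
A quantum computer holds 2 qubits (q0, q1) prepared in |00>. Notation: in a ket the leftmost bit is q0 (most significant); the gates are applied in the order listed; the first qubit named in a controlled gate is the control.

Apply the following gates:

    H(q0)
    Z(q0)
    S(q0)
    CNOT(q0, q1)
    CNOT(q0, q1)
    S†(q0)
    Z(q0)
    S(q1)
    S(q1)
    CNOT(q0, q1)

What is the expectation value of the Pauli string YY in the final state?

In the final state, YY has expectation -1. Key observation: the block from step 2 through step 7 cancels to the identity and can be dropped.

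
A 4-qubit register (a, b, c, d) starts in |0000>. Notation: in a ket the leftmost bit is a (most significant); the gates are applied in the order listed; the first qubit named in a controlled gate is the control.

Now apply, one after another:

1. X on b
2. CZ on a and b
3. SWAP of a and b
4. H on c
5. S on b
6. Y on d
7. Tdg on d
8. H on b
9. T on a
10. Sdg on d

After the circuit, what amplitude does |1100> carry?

The amplitude on |1100> is 0.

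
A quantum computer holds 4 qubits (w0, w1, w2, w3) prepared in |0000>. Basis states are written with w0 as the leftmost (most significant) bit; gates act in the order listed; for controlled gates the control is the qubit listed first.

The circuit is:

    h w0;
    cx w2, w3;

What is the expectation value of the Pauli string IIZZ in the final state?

The expectation value of IIZZ is 1.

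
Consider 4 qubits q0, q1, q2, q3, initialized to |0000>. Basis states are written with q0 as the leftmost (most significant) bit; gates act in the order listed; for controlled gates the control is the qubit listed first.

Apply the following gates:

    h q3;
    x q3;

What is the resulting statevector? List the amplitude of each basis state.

The final amplitudes are sqrt(2)/2 on |0000>, sqrt(2)/2 on |0001>, and 0 on every other basis state.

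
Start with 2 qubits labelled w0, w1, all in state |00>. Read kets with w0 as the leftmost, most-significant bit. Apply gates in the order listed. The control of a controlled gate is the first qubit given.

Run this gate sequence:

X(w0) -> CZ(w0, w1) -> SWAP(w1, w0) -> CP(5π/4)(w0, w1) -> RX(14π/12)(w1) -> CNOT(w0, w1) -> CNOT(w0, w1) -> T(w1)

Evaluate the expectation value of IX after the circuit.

The expectation value of IX is sqrt(2)/4. Key observation: the block from step 6 through step 7 cancels to the identity and can be dropped.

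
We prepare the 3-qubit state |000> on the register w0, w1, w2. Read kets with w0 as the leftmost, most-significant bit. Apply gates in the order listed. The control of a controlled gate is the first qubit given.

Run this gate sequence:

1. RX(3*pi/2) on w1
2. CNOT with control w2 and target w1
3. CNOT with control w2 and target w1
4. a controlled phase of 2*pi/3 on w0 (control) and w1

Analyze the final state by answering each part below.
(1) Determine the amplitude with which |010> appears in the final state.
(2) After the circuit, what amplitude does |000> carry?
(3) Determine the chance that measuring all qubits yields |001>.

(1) The amplitude on |010> is -sqrt(2)*I/2. Key observation: steps 2-3 multiply out to the identity, so the circuit reduces to the remaining gates.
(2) |000> carries amplitude -sqrt(2)/2 in the final state.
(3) The probability of measuring |001> is 0.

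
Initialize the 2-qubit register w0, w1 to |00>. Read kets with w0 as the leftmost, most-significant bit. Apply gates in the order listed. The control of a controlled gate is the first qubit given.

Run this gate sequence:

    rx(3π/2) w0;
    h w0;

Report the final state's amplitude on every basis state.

The final amplitudes are -1/2 - I/2 on |00>, 0 on |01>, -1/2 + I/2 on |10>, 0 on |11>.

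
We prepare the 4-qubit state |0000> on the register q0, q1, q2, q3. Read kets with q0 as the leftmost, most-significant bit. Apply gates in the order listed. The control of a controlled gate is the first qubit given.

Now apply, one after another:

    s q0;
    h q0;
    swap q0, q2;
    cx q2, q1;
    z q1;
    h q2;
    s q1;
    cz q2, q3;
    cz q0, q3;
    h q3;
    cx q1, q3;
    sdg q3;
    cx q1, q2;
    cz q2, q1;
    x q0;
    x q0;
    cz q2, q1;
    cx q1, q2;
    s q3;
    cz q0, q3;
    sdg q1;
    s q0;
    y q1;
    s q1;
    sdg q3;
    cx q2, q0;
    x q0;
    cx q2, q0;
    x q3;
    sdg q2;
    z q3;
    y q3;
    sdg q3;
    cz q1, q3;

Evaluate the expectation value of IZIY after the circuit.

The observable IZIY averages to 0.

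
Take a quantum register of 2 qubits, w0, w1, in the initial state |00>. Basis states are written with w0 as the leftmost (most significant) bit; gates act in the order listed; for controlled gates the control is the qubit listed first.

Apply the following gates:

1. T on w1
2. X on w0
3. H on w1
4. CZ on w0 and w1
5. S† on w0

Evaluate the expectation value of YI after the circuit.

In the final state, YI has expectation 0.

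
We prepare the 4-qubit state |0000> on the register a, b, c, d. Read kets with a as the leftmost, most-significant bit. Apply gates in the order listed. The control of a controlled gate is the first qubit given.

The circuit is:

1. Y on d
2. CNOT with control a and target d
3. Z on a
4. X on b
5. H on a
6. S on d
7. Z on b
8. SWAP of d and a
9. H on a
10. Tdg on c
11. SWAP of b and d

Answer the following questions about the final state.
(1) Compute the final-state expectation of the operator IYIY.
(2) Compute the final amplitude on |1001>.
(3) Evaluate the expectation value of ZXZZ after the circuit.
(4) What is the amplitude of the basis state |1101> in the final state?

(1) The observable IYIY averages to 0.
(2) The final state's coefficient on |1001> equals -1/2.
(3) The expectation value of ZXZZ is 0.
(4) The amplitude on |1101> is -1/2.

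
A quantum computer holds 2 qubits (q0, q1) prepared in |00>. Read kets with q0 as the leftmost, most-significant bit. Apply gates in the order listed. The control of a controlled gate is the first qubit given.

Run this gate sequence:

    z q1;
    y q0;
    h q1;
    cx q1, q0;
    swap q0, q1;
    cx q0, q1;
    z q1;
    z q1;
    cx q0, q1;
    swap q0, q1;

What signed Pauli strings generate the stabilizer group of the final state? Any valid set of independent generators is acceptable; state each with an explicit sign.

The stabilizer group can be generated by +XX, -ZZ, among other valid generating sets. Key observation: steps 5-10 multiply out to the identity, so the circuit reduces to the remaining gates.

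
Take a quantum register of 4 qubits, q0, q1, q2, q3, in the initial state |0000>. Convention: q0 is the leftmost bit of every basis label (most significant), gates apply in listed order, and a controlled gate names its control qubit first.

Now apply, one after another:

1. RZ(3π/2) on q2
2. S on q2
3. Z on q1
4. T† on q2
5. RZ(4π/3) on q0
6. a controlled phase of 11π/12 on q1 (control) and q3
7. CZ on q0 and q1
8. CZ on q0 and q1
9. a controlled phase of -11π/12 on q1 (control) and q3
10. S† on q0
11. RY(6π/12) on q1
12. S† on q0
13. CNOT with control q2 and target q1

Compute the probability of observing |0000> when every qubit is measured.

Outcome |0000> occurs with probability 1/2.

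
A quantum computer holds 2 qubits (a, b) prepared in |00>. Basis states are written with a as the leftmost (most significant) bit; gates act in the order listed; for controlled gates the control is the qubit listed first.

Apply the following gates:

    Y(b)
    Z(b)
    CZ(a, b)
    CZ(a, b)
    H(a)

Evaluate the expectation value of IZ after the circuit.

In the final state, IZ has expectation -1.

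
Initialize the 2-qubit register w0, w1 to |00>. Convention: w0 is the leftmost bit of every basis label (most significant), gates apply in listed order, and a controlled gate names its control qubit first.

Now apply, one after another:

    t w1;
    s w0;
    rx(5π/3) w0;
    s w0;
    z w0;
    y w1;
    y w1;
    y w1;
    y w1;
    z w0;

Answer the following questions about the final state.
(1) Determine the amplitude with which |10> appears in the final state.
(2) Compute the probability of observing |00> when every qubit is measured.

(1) The final state's coefficient on |10> equals 1/2. Key observation: the block from step 5 through step 10 cancels to the identity and can be dropped.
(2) A full measurement returns |00> with probability 3/4.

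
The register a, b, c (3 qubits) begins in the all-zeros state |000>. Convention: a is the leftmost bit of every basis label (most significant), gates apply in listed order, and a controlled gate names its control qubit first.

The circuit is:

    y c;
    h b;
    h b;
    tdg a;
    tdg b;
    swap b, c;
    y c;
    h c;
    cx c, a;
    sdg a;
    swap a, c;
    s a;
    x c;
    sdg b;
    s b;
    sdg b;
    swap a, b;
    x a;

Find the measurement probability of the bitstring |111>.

The probability of measuring |111> is 0.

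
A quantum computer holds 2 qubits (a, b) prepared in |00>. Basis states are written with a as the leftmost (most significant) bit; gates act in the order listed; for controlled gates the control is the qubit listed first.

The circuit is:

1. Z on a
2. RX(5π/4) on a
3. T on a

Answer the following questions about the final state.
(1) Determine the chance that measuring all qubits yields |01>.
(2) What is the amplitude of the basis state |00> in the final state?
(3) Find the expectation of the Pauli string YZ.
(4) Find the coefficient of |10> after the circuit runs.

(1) The probability of measuring |01> is 0.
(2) |00> carries amplitude -sqrt(2 - sqrt(2))/2 in the final state.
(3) In the final state, YZ has expectation 1/2.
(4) The amplitude on |10> is -sqrt(sqrt(2) + 2)*exp(3*I*pi/4)/2.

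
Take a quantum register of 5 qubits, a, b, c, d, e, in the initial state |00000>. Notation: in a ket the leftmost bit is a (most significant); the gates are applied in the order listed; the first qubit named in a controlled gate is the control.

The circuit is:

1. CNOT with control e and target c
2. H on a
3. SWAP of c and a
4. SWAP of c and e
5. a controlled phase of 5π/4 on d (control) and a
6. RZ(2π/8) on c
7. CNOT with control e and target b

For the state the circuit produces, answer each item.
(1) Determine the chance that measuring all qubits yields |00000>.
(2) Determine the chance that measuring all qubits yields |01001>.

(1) Outcome |00000> occurs with probability 1/2.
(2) A full measurement returns |01001> with probability 1/2.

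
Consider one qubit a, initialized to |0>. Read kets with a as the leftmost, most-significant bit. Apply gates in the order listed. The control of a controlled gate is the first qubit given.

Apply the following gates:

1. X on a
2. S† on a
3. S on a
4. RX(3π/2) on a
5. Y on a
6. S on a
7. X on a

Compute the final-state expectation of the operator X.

In the final state, X has expectation 1.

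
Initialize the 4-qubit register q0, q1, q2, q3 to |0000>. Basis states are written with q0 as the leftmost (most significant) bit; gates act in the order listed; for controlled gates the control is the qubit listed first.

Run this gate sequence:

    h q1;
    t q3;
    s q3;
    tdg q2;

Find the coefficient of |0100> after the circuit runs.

The final state's coefficient on |0100> equals sqrt(2)/2.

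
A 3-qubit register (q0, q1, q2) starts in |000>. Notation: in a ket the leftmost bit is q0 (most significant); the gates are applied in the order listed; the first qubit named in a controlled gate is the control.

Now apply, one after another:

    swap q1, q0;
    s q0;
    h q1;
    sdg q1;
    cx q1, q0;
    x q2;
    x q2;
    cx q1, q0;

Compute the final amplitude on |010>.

The amplitude on |010> is -sqrt(2)*I/2. Key observation: steps 5-8 multiply out to the identity, so the circuit reduces to the remaining gates.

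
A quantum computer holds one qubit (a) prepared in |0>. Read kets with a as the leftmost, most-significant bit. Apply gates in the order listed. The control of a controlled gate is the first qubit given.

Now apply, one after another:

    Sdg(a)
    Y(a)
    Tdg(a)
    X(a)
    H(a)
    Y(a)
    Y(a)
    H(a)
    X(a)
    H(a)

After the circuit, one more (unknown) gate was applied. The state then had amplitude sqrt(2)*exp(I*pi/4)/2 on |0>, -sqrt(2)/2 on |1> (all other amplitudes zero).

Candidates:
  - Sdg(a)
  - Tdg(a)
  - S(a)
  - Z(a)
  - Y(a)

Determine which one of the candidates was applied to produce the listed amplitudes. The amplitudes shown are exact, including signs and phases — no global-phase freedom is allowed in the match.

The applied gate was Tdg(a). Key observation: steps 4-9 multiply out to the identity, so the circuit reduces to the remaining gates.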